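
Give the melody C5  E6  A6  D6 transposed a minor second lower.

C5 -> B4
E6 -> D#6
A6 -> G#6
D6 -> C#6

B4 D#6 G#6 C#6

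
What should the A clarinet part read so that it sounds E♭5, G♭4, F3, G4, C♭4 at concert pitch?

The A clarinet sounds a minor third below written, so the written part must be a minor third above concert — transpose each note up.
Eb5 gives Gb5
Gb4 gives Bbb4
F3 gives Ab3
G4 gives Bb4
Cb4 gives Ebb4

Gb5 Bbb4 Ab3 Bb4 Ebb4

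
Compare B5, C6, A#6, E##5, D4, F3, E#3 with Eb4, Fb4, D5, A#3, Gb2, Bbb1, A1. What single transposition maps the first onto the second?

down an augmented twelfth

Take the first pair: B5 → Eb4. B to E spans 12 letter names, so the interval is some kind of twelfth.
Eb4 to B5 is 20 semitones, which makes it an augmented twelfth; the second version is lower, so the direction is down.
Checking another pair — E#3 → A1 — gives the same interval.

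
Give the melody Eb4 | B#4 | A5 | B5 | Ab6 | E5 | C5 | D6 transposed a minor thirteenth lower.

Eb4 down a minor thirteenth is G2.
B#4: a thirteenth down reaches D, and 20 semitones makes it D##3.
A minor thirteenth down from A5 gives C#4.
A minor thirteenth down from B5 gives D#4.
A minor thirteenth down from Ab6 gives C5.
E5 down a minor thirteenth is G#3.
C5: a thirteenth down reaches E, and 20 semitones makes it E3.
D6 down a minor thirteenth is F#4.

G2 D##3 C#4 D#4 C5 G#3 E3 F#4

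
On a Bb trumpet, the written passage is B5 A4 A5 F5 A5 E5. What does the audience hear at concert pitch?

Written C4 on the Bb trumpet sounds as Bb3, a major second lower; apply that shift to every note.
B5 becomes A5
A4 becomes G4
A5 becomes G5
F5 becomes Eb5
A5 becomes G5
E5 becomes D5

A5 G4 G5 Eb5 G5 D5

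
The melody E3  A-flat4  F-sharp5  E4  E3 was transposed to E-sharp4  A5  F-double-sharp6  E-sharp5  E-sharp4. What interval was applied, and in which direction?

up an augmented octave

Take the first pair: E3 → E#4. E to E spans 8 letter names, so the interval is some kind of octave.
E3 to E#4 is 13 semitones, which makes it an augmented octave; the second version is higher, so the direction is up.
Checking another pair — E3 → E#4 — gives the same interval.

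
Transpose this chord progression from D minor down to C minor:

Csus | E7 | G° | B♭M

Bbsus D7 F° AbM

D minor down to C minor is a major second; each chord root moves by that interval while the quality stays the same.
Csus: root C down a major second → Bb, giving Bbsus.
E7: root E down a major second → D, giving D7.
G°: root G down a major second → F, giving F°.
B♭M: root B♭ down a major second → Ab, giving AbM.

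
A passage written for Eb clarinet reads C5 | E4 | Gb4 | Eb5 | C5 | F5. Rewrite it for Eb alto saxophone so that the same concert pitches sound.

C6 E5 Gb5 Eb6 C6 F6

First find concert pitch: the Eb clarinet sounds a minor third above written, so C5 E4 Gb4 Eb5 C5 F5 sounds Eb5 G4 Bbb4 Gb5 Eb5 Ab5.
Then write for Eb alto saxophone: it sounds a major sixth below written, so the part must be a major sixth above concert.
Eb5 → C6
G4 → E5
Bbb4 → Gb5
Gb5 → Eb6
Eb5 → C6
Ab5 → F6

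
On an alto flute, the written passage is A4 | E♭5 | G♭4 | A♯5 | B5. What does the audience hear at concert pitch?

E4 Bb4 Db4 E#5 F#5

The alto flute sounds a perfect fourth below written, so transpose each written note down a perfect fourth.
A4 to E4
Eb5 to Bb4
Gb4 to Db4
A#5 to E#5
B5 to F#5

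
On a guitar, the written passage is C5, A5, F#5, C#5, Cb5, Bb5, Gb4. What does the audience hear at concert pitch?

Written C4 on the guitar sounds as C3, a perfect octave lower; apply that shift to every note.
C5 -> C4
A5 -> A4
F#5 -> F#4
C#5 -> C#4
Cb5 -> Cb4
Bb5 -> Bb4
Gb4 -> Gb3

C4 A4 F#4 C#4 Cb4 Bb4 Gb3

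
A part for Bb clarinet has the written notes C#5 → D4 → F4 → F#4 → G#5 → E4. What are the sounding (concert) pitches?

The Bb clarinet sounds a major second below written, so transpose each written note down a major second.
C#5 to B4
D4 to C4
F4 to Eb4
F#4 to E4
G#5 to F#5
E4 to D4

B4 C4 Eb4 E4 F#5 D4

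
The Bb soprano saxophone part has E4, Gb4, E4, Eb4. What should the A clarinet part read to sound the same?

First find concert pitch: the Bb soprano saxophone sounds a major second below written, so E4 Gb4 E4 Eb4 sounds D4 Fb4 D4 Db4.
Then write for A clarinet: it sounds a minor third below written, so the part must be a minor third above concert.
D4 → F4
Fb4 → Abb4
D4 → F4
Db4 → Fb4

F4 Abb4 F4 Fb4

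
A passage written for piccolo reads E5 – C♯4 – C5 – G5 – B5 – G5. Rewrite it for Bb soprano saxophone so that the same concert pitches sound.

First find concert pitch: the piccolo sounds a perfect octave above written, so E5 C♯4 C5 G5 B5 G5 sounds E6 C#5 C6 G6 B6 G6.
Then write for Bb soprano saxophone: it sounds a major second below written, so the part must be a major second above concert.
E6 → F#6
C#5 → D#5
C6 → D6
G6 → A6
B6 → C#7
G6 → A6

F#6 D#5 D6 A6 C#7 A6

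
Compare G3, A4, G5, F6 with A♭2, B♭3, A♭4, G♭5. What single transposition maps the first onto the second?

Take the first pair: G3 → Ab2. G to A spans 7 letter names, so the interval is some kind of seventh.
Ab2 to G3 is 11 semitones, which makes it a major seventh; the second version is lower, so the direction is down.
Checking another pair — F6 → Gb5 — gives the same interval.

down a major seventh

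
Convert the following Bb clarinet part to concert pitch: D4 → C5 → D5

Written C4 on the Bb clarinet sounds as Bb3, a major second lower; apply that shift to every note.
D4 to C4
C5 to Bb4
D5 to C5

C4 Bb4 C5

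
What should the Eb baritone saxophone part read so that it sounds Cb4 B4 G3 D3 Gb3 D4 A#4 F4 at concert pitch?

Ab5 G#6 E5 B4 Eb5 B5 F##6 D6

The Eb baritone saxophone sounds a major thirteenth below written, so the written part must be a major thirteenth above concert — transpose each note up.
Cb4 → Ab5
B4 → G#6
G3 → E5
D3 → B4
Gb3 → Eb5
D4 → B5
A#4 → F##6
F4 → D6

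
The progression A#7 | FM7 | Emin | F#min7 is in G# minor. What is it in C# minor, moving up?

D#7 BbM7 Amin Bmin7

G# minor up to C# minor is a perfect fourth; each chord root moves by that interval while the quality stays the same.
A#7: root A# up a perfect fourth → D#, giving D#7.
FM7: root F up a perfect fourth → Bb, giving BbM7.
Emin: root E up a perfect fourth → A, giving Amin.
F#min7: root F# up a perfect fourth → B, giving Bmin7.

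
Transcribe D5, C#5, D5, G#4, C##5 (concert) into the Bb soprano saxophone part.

E5 D#5 E5 A#4 D##5

The Bb soprano saxophone sounds a major second below written, so the written part must be a major second above concert — transpose each note up.
D5 → E5
C#5 → D#5
D5 → E5
G#4 → A#4
C##5 → D##5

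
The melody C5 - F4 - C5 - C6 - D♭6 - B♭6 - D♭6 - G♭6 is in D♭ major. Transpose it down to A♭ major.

D♭ major to A♭ major down is a perfect fourth, so every note moves down by that interval.
C5 gives G4
F4 gives C4
C5 gives G4
C6 gives G5
Db6 gives Ab5
Bb6 gives F6
Db6 gives Ab5
Gb6 gives Db6

G4 C4 G4 G5 Ab5 F6 Ab5 Db6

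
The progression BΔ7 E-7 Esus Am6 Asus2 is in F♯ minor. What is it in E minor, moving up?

F♯ minor up to E minor is a minor seventh; each chord root moves by that interval while the quality stays the same.
BΔ7: root B up a minor seventh → A, giving AΔ7.
E-7: root E up a minor seventh → D, giving D-7.
Esus: root E up a minor seventh → D, giving Dsus.
Am6: root A up a minor seventh → G, giving Gm6.
Asus2: root A up a minor seventh → G, giving Gsus2.

AΔ7 D-7 Dsus Gm6 Gsus2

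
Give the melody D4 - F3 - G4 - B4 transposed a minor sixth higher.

Bb4 Db4 Eb5 G5

D4 → Bb4
F3 → Db4
G4 → Eb5
B4 → G5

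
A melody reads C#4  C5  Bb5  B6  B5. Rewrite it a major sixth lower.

C#4 gives E3
C5 gives Eb4
Bb5 gives Db5
B6 gives D6
B5 gives D5

E3 Eb4 Db5 D6 D5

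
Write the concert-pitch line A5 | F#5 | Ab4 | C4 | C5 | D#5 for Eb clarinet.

F#5 D#5 F4 A3 A4 B#4

Written C4 sounds as Eb4 on the Eb clarinet, so concert pitches are written a minor third down.
A5 gives F#5
F#5 gives D#5
Ab4 gives F4
C4 gives A3
C5 gives A4
D#5 gives B#4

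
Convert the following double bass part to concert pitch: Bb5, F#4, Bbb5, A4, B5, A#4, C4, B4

Bb4 F#3 Bbb4 A3 B4 A#3 C3 B3

Written C4 on the double bass sounds as C3, a perfect octave lower; apply that shift to every note.
Bb5 to Bb4
F#4 to F#3
Bbb5 to Bbb4
A4 to A3
B5 to B4
A#4 to A#3
C4 to C3
B4 to B3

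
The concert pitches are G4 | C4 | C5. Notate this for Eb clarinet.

The Eb clarinet sounds a minor third above written, so the written part must be a minor third below concert — transpose each note down.
G4 becomes E4
C4 becomes A3
C5 becomes A4

E4 A3 A4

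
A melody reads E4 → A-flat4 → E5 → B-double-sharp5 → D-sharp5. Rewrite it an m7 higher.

D5 Gb5 D6 A##6 C#6

E4 becomes D5
Ab4 becomes Gb5
E5 becomes D6
B##5 becomes A##6
D#5 becomes C#6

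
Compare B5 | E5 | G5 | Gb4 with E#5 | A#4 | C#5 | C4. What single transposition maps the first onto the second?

Take the first pair: B5 → E#5. B to E spans 5 letter names, so the interval is some kind of fifth.
E#5 to B5 is 6 semitones, which makes it a diminished fifth; the second version is lower, so the direction is down.
Checking another pair — Gb4 → C4 — gives the same interval.

down a diminished fifth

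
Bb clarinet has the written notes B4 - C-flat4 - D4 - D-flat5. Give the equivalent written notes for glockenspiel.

A2 Bbb1 C2 Cb3

First find concert pitch: the Bb clarinet sounds a major second below written, so B4 C-flat4 D4 D-flat5 sounds A4 Bbb3 C4 Cb5.
Then write for glockenspiel: it sounds a perfect fifteenth above written, so the part must be a perfect fifteenth below concert.
A4 → A2
Bbb3 → Bbb1
C4 → C2
Cb5 → Cb3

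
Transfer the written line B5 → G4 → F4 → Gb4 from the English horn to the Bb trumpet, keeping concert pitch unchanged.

F#5 D4 C4 Db4

First find concert pitch: the English horn sounds a perfect fifth below written, so B5 G4 F4 Gb4 sounds E5 C4 Bb3 Cb4.
Then write for Bb trumpet: it sounds a major second below written, so the part must be a major second above concert.
E5 → F#5
C4 → D4
Bb3 → C4
Cb4 → Db4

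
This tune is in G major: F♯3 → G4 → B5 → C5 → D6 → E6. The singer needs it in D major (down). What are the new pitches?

C#3 D4 F#5 G4 A5 B5

From G down to D is a perfect fourth; apply that to each pitch.
F#3 -> C#3
G4 -> D4
B5 -> F#5
C5 -> G4
D6 -> A5
E6 -> B5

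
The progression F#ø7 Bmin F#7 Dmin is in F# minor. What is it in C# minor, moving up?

C#ø7 F#min C#7 Amin

F# minor up to C# minor is a perfect fifth; each chord root moves by that interval while the quality stays the same.
F#ø7: root F# up a perfect fifth → C#, giving C#ø7.
Bmin: root B up a perfect fifth → F#, giving F#min.
F#7: root F# up a perfect fifth → C#, giving C#7.
Dmin: root D up a perfect fifth → A, giving Amin.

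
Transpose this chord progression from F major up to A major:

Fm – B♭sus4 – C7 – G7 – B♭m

Am Dsus4 E7 B7 Dm

F major up to A major is a major third; each chord root moves by that interval while the quality stays the same.
Fm: root F up a major third → A, giving Am.
B♭sus4: root B♭ up a major third → D, giving Dsus4.
C7: root C up a major third → E, giving E7.
G7: root G up a major third → B, giving B7.
B♭m: root B♭ up a major third → D, giving Dm.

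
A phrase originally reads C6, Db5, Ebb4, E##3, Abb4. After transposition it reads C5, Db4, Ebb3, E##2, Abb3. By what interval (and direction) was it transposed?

Take the first pair: C6 → C5. C to C spans 8 letter names, so the interval is some kind of octave.
C5 to C6 is 12 semitones, which makes it a perfect octave; the second version is lower, so the direction is down.
Checking another pair — Abb4 → Abb3 — gives the same interval.

down a perfect octave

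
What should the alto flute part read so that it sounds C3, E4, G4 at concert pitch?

F3 A4 C5

The alto flute sounds a perfect fourth below written, so the written part must be a perfect fourth above concert — transpose each note up.
C3 gives F3
E4 gives A4
G4 gives C5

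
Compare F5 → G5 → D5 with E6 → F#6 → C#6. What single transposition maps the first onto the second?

up a major seventh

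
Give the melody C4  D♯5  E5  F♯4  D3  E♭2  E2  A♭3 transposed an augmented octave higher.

C4: an octave up reaches C, and 13 semitones makes it C#5.
D#5 up an augmented octave is D##6.
E5 up an augmented octave is E#6.
An augmented octave up from F#4 gives F##5.
An augmented octave up from D3 gives D#4.
Eb2: an octave up reaches E, and 13 semitones makes it E3.
An augmented octave up from E2 gives E#3.
An augmented octave up from Ab3 gives A4.

C#5 D##6 E#6 F##5 D#4 E3 E#3 A4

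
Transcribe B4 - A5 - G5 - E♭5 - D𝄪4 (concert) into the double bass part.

Written C4 sounds as C3 on the double bass, so concert pitches are written a perfect octave up.
B4 gives B5
A5 gives A6
G5 gives G6
Eb5 gives Eb6
D##4 gives D##5

B5 A6 G6 Eb6 D##5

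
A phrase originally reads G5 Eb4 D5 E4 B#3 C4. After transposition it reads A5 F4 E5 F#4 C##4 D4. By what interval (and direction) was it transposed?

Take the first pair: G5 → A5. G to A spans 2 letter names, so the interval is some kind of second.
G5 to A5 is 2 semitones, which makes it a major second; the second version is higher, so the direction is up.
Checking another pair — C4 → D4 — gives the same interval.

up a major second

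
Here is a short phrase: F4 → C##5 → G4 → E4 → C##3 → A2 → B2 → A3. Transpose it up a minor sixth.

Db5 A#5 Eb5 C5 A#3 F3 G3 F4

F4: a sixth up reaches D, and 8 semitones makes it Db5.
C##5: a sixth up reaches A, and 8 semitones makes it A#5.
G4: a sixth up reaches E, and 8 semitones makes it Eb5.
E4: a sixth up reaches C, and 8 semitones makes it C5.
A minor sixth up from C##3 gives A#3.
A2 up a minor sixth is F3.
A minor sixth up from B2 gives G3.
A minor sixth up from A3 gives F4.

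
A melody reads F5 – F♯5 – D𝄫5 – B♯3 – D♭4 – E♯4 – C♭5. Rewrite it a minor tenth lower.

F5 down a minor tenth is D4.
F#5: a tenth down reaches D, and 15 semitones makes it D#4.
Dbb5: a tenth down reaches B, and 15 semitones makes it Bbb3.
B#3: a tenth down reaches G, and 15 semitones makes it G##2.
Db4 down a minor tenth is Bb2.
E#4: a tenth down reaches C, and 15 semitones makes it C##3.
Cb5: a tenth down reaches A, and 15 semitones makes it Ab3.

D4 D#4 Bbb3 G##2 Bb2 C##3 Ab3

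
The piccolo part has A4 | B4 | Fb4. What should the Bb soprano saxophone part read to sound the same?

First find concert pitch: the piccolo sounds a perfect octave above written, so A4 B4 Fb4 sounds A5 B5 Fb5.
Then write for Bb soprano saxophone: it sounds a major second below written, so the part must be a major second above concert.
A5 → B5
B5 → C#6
Fb5 → Gb5

B5 C#6 Gb5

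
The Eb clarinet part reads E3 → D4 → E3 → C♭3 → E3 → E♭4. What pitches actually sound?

G3 F4 G3 Ebb3 G3 Gb4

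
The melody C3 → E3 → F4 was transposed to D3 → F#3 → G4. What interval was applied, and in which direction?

Take the first pair: C3 → D3. C to D spans 2 letter names, so the interval is some kind of second.
C3 to D3 is 2 semitones, which makes it a major second; the second version is higher, so the direction is up.
Checking another pair — F4 → G4 — gives the same interval.

up a major second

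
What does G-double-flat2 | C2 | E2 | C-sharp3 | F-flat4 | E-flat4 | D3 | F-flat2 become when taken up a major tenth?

Gbb2 up a major tenth is Bbb3.
C2 up a major tenth is E3.
A major tenth up from E2 gives G#3.
A major tenth up from C#3 gives E#4.
A major tenth up from Fb4 gives Ab5.
Eb4 up a major tenth is G5.
D3 up a major tenth is F#4.
A major tenth up from Fb2 gives Ab3.

Bbb3 E3 G#3 E#4 Ab5 G5 F#4 Ab3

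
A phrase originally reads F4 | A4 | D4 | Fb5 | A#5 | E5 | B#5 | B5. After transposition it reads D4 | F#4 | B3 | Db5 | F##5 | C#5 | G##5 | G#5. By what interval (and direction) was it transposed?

From F4 to D4 is 3 letter names — a third of some quality.
D4 to F4 is 3 semitones, which makes it a minor third; the second version is lower, so the direction is down.
Checking another pair — B5 → G#5 — gives the same interval.

down a minor third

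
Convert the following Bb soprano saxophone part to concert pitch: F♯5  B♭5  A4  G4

E5 Ab5 G4 F4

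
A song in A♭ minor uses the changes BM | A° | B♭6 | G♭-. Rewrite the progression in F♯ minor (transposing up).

A♭ minor up to F♯ minor is an augmented sixth; each chord root moves by that interval while the quality stays the same.
BM: root B up an augmented sixth → G##, giving G##M.
A°: root A up an augmented sixth → F##, giving F##°.
B♭6: root B♭ up an augmented sixth → G#, giving G#6.
G♭-: root G♭ up an augmented sixth → E, giving E-.

G##M F##° G#6 E-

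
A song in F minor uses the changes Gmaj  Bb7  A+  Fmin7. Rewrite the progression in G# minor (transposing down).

A#maj C#7 B#+ G#min7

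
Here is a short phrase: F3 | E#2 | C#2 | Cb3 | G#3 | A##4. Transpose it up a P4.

F3 → Bb3
E#2 → A#2
C#2 → F#2
Cb3 → Fb3
G#3 → C#4
A##4 → D##5

Bb3 A#2 F#2 Fb3 C#4 D##5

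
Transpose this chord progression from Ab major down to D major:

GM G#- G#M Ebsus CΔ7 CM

C#M C##- C##M Asus F#Δ7 F#M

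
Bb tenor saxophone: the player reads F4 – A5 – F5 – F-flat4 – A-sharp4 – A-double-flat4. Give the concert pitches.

Written C4 on the Bb tenor saxophone sounds as Bb2, a major ninth lower; apply that shift to every note.
F4 becomes Eb3
A5 becomes G4
F5 becomes Eb4
Fb4 becomes Ebb3
A#4 becomes G#3
Abb4 becomes Gbb3

Eb3 G4 Eb4 Ebb3 G#3 Gbb3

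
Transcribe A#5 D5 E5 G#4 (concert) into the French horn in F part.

The French horn in F sounds a perfect fifth below written, so the written part must be a perfect fifth above concert — transpose each note up.
A#5 to E#6
D5 to A5
E5 to B5
G#4 to D#5

E#6 A5 B5 D#5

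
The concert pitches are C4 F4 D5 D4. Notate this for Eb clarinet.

A3 D4 B4 B3

The Eb clarinet sounds a minor third above written, so the written part must be a minor third below concert — transpose each note down.
C4 to A3
F4 to D4
D5 to B4
D4 to B3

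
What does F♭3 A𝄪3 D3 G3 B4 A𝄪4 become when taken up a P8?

Fb4 A##4 D4 G4 B5 A##5

A perfect octave up from Fb3 gives Fb4.
A##3: an octave up reaches A, and 12 semitones makes it A##4.
D3 up a perfect octave is D4.
G3: an octave up reaches G, and 12 semitones makes it G4.
B4: an octave up reaches B, and 12 semitones makes it B5.
A perfect octave up from A##4 gives A##5.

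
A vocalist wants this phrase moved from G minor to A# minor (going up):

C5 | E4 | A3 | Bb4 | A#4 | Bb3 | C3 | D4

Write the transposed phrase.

D#5 F##4 B#3 C#5 B##4 C#4 D#3 E#4

G minor to A# minor up is an augmented second, so every note moves up by that interval.
C5 -> D#5
E4 -> F##4
A3 -> B#3
Bb4 -> C#5
A#4 -> B##4
Bb3 -> C#4
C3 -> D#3
D4 -> E#4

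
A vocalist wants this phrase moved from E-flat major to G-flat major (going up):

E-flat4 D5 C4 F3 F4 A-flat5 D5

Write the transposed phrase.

Gb4 F5 Eb4 Ab3 Ab4 Cb6 F5

E-flat major to G-flat major up is a minor third, so every note moves up by that interval.
Eb4 gives Gb4
D5 gives F5
C4 gives Eb4
F3 gives Ab3
F4 gives Ab4
Ab5 gives Cb6
D5 gives F5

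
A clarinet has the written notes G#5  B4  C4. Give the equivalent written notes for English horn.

B#5 D#5 E4

First find concert pitch: the A clarinet sounds a minor third below written, so G#5 B4 C4 sounds E#5 G#4 A3.
Then write for English horn: it sounds a perfect fifth below written, so the part must be a perfect fifth above concert.
E#5 → B#5
G#4 → D#5
A3 → E4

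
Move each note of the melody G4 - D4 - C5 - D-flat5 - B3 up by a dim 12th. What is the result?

G4 up a diminished twelfth is Db6.
D4 up a diminished twelfth is Ab5.
C5 up a diminished twelfth is Gb6.
Db5 up a diminished twelfth is Abb6.
B3: a twelfth up reaches F, and 18 semitones makes it F5.

Db6 Ab5 Gb6 Abb6 F5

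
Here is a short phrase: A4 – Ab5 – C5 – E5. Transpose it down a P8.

A4 to A3
Ab5 to Ab4
C5 to C4
E5 to E4

A3 Ab4 C4 E4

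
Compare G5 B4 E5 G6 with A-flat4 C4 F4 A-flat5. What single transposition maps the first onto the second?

down a major seventh

Take the first pair: G5 → Ab4. G to A spans 7 letter names, so the interval is some kind of seventh.
Ab4 to G5 is 11 semitones, which makes it a major seventh; the second version is lower, so the direction is down.
Checking another pair — G6 → Ab5 — gives the same interval.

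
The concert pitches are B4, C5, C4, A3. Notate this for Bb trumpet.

C#5 D5 D4 B3

Written C4 sounds as Bb3 on the Bb trumpet, so concert pitches are written a major second up.
B4 gives C#5
C5 gives D5
C4 gives D4
A3 gives B3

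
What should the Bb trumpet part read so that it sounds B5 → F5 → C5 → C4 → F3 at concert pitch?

The Bb trumpet sounds a major second below written, so the written part must be a major second above concert — transpose each note up.
B5 to C#6
F5 to G5
C5 to D5
C4 to D4
F3 to G3

C#6 G5 D5 D4 G3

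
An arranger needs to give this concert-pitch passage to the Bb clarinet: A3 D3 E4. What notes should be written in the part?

Written C4 sounds as Bb3 on the Bb clarinet, so concert pitches are written a major second up.
A3 gives B3
D3 gives E3
E4 gives F#4

B3 E3 F#4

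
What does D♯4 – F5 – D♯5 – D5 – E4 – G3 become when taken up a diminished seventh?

D#4: a seventh up reaches C, and 9 semitones makes it C5.
F5: a seventh up reaches E, and 9 semitones makes it Ebb6.
D#5: a seventh up reaches C, and 9 semitones makes it C6.
D5: a seventh up reaches C, and 9 semitones makes it Cb6.
E4 up a diminished seventh is Db5.
G3: a seventh up reaches F, and 9 semitones makes it Fb4.

C5 Ebb6 C6 Cb6 Db5 Fb4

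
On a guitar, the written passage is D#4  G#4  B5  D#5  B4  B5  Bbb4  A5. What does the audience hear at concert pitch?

Written C4 on the guitar sounds as C3, a perfect octave lower; apply that shift to every note.
D#4 gives D#3
G#4 gives G#3
B5 gives B4
D#5 gives D#4
B4 gives B3
B5 gives B4
Bbb4 gives Bbb3
A5 gives A4

D#3 G#3 B4 D#4 B3 B4 Bbb3 A4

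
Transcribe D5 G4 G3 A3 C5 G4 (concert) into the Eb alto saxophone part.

Written C4 sounds as Eb3 on the Eb alto saxophone, so concert pitches are written a major sixth up.
D5 → B5
G4 → E5
G3 → E4
A3 → F#4
C5 → A5
G4 → E5

B5 E5 E4 F#4 A5 E5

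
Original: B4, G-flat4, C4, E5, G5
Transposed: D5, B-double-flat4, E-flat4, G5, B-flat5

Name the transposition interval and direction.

Take the first pair: B4 → D5. B to D spans 3 letter names, so the interval is some kind of third.
B4 to D5 is 3 semitones, which makes it a minor third; the second version is higher, so the direction is up.
Checking another pair — G5 → Bb5 — gives the same interval.

up a minor third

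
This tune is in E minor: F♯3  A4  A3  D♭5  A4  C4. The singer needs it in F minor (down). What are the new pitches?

G2 Bb3 Bb2 Ebb4 Bb3 Db3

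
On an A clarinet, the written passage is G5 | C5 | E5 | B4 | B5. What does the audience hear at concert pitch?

E5 A4 C#5 G#4 G#5

Written C4 on the A clarinet sounds as A3, a minor third lower; apply that shift to every note.
G5 → E5
C5 → A4
E5 → C#5
B4 → G#4
B5 → G#5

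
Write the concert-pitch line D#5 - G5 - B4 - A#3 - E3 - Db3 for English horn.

A#5 D6 F#5 E#4 B3 Ab3

The English horn sounds a perfect fifth below written, so the written part must be a perfect fifth above concert — transpose each note up.
D#5 → A#5
G5 → D6
B4 → F#5
A#3 → E#4
E3 → B3
Db3 → Ab3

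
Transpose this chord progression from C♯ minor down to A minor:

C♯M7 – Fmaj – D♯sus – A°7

AM7 Dbmaj Bsus F°7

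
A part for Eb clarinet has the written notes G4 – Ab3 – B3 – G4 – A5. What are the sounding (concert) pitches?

The Eb clarinet sounds a minor third above written, so transpose each written note up a minor third.
G4 → Bb4
Ab3 → Cb4
B3 → D4
G4 → Bb4
A5 → C6

Bb4 Cb4 D4 Bb4 C6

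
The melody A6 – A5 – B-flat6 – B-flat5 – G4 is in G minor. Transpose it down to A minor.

B5 B4 C6 C5 A3

G minor to A minor down is a minor seventh, so every note moves down by that interval.
A6 -> B5
A5 -> B4
Bb6 -> C6
Bb5 -> C5
G4 -> A3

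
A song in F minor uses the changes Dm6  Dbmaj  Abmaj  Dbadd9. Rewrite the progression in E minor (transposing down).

C#m6 Cmaj Gmaj Cadd9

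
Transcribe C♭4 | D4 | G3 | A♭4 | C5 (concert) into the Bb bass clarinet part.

Db5 E5 A4 Bb5 D6

The Bb bass clarinet sounds a major ninth below written, so the written part must be a major ninth above concert — transpose each note up.
Cb4 to Db5
D4 to E5
G3 to A4
Ab4 to Bb5
C5 to D6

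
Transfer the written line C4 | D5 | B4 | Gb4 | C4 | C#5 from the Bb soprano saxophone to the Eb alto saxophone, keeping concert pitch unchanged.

First find concert pitch: the Bb soprano saxophone sounds a major second below written, so C4 D5 B4 Gb4 C4 C#5 sounds Bb3 C5 A4 Fb4 Bb3 B4.
Then write for Eb alto saxophone: it sounds a major sixth below written, so the part must be a major sixth above concert.
Bb3 → G4
C5 → A5
A4 → F#5
Fb4 → Db5
Bb3 → G4
B4 → G#5

G4 A5 F#5 Db5 G4 G#5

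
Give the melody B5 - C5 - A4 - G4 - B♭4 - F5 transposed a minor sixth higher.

B5: a sixth up reaches G, and 8 semitones makes it G6.
A minor sixth up from C5 gives Ab5.
A minor sixth up from A4 gives F5.
A minor sixth up from G4 gives Eb5.
Bb4 up a minor sixth is Gb5.
F5 up a minor sixth is Db6.

G6 Ab5 F5 Eb5 Gb5 Db6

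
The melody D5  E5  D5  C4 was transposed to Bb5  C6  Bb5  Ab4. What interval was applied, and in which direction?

up a minor sixth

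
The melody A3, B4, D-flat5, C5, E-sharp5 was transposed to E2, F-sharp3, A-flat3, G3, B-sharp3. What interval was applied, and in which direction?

Take the first pair: A3 → E2. A to E spans 11 letter names, so the interval is some kind of eleventh.
E2 to A3 is 17 semitones, which makes it a perfect eleventh; the second version is lower, so the direction is down.
Checking another pair — E#5 → B#3 — gives the same interval.

down a perfect eleventh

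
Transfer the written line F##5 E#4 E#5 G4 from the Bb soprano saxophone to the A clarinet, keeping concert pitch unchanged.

G#5 F#4 F#5 Ab4

First find concert pitch: the Bb soprano saxophone sounds a major second below written, so F##5 E#4 E#5 G4 sounds E#5 D#4 D#5 F4.
Then write for A clarinet: it sounds a minor third below written, so the part must be a minor third above concert.
E#5 → G#5
D#4 → F#4
D#5 → F#5
F4 → Ab4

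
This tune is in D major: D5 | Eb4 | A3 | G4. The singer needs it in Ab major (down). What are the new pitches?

From D down to Ab is an augmented fourth; apply that to each pitch.
D5 becomes Ab4
Eb4 becomes Bbb3
A3 becomes Eb3
G4 becomes Db4

Ab4 Bbb3 Eb3 Db4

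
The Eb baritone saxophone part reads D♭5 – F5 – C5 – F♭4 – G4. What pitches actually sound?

Fb3 Ab3 Eb3 Abb2 Bb2

Written C4 on the Eb baritone saxophone sounds as Eb2, a major thirteenth lower; apply that shift to every note.
Db5 becomes Fb3
F5 becomes Ab3
C5 becomes Eb3
Fb4 becomes Abb2
G4 becomes Bb2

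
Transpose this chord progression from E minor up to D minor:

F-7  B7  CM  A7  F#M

Eb-7 A7 BbM G7 EM

E minor up to D minor is a minor seventh; each chord root moves by that interval while the quality stays the same.
F-7: root F up a minor seventh → Eb, giving Eb-7.
B7: root B up a minor seventh → A, giving A7.
CM: root C up a minor seventh → Bb, giving BbM.
A7: root A up a minor seventh → G, giving G7.
F#M: root F# up a minor seventh → E, giving EM.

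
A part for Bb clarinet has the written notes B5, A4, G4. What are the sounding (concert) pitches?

The Bb clarinet sounds a major second below written, so transpose each written note down a major second.
B5 -> A5
A4 -> G4
G4 -> F4

A5 G4 F4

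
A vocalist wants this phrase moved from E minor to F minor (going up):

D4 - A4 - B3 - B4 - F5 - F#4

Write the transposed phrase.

Eb4 Bb4 C4 C5 Gb5 G4

E minor to F minor up is a minor second, so every note moves up by that interval.
D4 → Eb4
A4 → Bb4
B3 → C4
B4 → C5
F5 → Gb5
F#4 → G4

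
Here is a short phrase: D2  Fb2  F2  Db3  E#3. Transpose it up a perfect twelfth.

A3 Cb4 C4 Ab4 B#4

D2 -> A3
Fb2 -> Cb4
F2 -> C4
Db3 -> Ab4
E#3 -> B#4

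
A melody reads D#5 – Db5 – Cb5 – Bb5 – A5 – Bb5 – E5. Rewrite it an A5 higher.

D#5 to A##5
Db5 to A5
Cb5 to G5
Bb5 to F#6
A5 to E#6
Bb5 to F#6
E5 to B#5

A##5 A5 G5 F#6 E#6 F#6 B#5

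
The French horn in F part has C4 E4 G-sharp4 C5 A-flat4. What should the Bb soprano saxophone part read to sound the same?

G3 B3 D#4 G4 Eb4

First find concert pitch: the French horn in F sounds a perfect fifth below written, so C4 E4 G-sharp4 C5 A-flat4 sounds F3 A3 C#4 F4 Db4.
Then write for Bb soprano saxophone: it sounds a major second below written, so the part must be a major second above concert.
F3 → G3
A3 → B3
C#4 → D#4
F4 → G4
Db4 → Eb4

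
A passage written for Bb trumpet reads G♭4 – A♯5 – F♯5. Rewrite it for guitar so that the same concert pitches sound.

Fb5 G#6 E6

First find concert pitch: the Bb trumpet sounds a major second below written, so G♭4 A♯5 F♯5 sounds Fb4 G#5 E5.
Then write for guitar: it sounds a perfect octave below written, so the part must be a perfect octave above concert.
Fb4 → Fb5
G#5 → G#6
E5 → E6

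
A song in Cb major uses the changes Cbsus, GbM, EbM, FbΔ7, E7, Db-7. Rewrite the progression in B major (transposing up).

Bsus F#M D#M EΔ7 D##7 C#-7

Cb major up to B major is an augmented seventh; each chord root moves by that interval while the quality stays the same.
Cbsus: root Cb up an augmented seventh → B, giving Bsus.
GbM: root Gb up an augmented seventh → F#, giving F#M.
EbM: root Eb up an augmented seventh → D#, giving D#M.
FbΔ7: root Fb up an augmented seventh → E, giving EΔ7.
E7: root E up an augmented seventh → D##, giving D##7.
Db-7: root Db up an augmented seventh → C#, giving C#-7.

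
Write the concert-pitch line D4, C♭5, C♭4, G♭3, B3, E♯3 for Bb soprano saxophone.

Written C4 sounds as Bb3 on the Bb soprano saxophone, so concert pitches are written a major second up.
D4 gives E4
Cb5 gives Db5
Cb4 gives Db4
Gb3 gives Ab3
B3 gives C#4
E#3 gives F##3

E4 Db5 Db4 Ab3 C#4 F##3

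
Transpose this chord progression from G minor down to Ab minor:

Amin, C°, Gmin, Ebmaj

G minor down to Ab minor is a major seventh; each chord root moves by that interval while the quality stays the same.
Amin: root A down a major seventh → Bb, giving Bbmin.
C°: root C down a major seventh → Db, giving Db°.
Gmin: root G down a major seventh → Ab, giving Abmin.
Ebmaj: root Eb down a major seventh → Fb, giving Fbmaj.

Bbmin Db° Abmin Fbmaj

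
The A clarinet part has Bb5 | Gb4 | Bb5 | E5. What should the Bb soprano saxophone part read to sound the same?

A5 F4 A5 D#5

First find concert pitch: the A clarinet sounds a minor third below written, so Bb5 Gb4 Bb5 E5 sounds G5 Eb4 G5 C#5.
Then write for Bb soprano saxophone: it sounds a major second below written, so the part must be a major second above concert.
G5 → A5
Eb4 → F4
G5 → A5
C#5 → D#5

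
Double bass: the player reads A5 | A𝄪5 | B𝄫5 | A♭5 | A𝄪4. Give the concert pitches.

A4 A##4 Bbb4 Ab4 A##3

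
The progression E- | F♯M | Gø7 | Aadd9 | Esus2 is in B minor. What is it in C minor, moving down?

B minor down to C minor is a major seventh; each chord root moves by that interval while the quality stays the same.
E-: root E down a major seventh → F, giving F-.
F♯M: root F♯ down a major seventh → G, giving GM.
Gø7: root G down a major seventh → Ab, giving Abø7.
Aadd9: root A down a major seventh → Bb, giving Bbadd9.
Esus2: root E down a major seventh → F, giving Fsus2.

F- GM Abø7 Bbadd9 Fsus2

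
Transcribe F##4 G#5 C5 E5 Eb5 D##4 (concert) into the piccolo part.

The piccolo sounds a perfect octave above written, so the written part must be a perfect octave below concert — transpose each note down.
F##4 → F##3
G#5 → G#4
C5 → C4
E5 → E4
Eb5 → Eb4
D##4 → D##3

F##3 G#4 C4 E4 Eb4 D##3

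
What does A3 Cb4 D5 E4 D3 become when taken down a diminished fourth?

A3 -> E#3
Cb4 -> G3
D5 -> A#4
E4 -> B#3
D3 -> A#2

E#3 G3 A#4 B#3 A#2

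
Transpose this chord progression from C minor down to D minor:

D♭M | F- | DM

EbM G- EM

C minor down to D minor is a minor seventh; each chord root moves by that interval while the quality stays the same.
D♭M: root D♭ down a minor seventh → Eb, giving EbM.
F-: root F down a minor seventh → G, giving G-.
DM: root D down a minor seventh → E, giving EM.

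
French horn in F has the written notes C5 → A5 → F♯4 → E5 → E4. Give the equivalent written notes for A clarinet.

Ab4 F5 D4 C5 C4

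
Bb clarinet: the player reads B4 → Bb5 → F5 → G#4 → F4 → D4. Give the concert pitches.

Written C4 on the Bb clarinet sounds as Bb3, a major second lower; apply that shift to every note.
B4 becomes A4
Bb5 becomes Ab5
F5 becomes Eb5
G#4 becomes F#4
F4 becomes Eb4
D4 becomes C4

A4 Ab5 Eb5 F#4 Eb4 C4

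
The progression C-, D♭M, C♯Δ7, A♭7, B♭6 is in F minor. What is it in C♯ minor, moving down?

F minor down to C♯ minor is a diminished fourth; each chord root moves by that interval while the quality stays the same.
C-: root C down a diminished fourth → G#, giving G#-.
D♭M: root D♭ down a diminished fourth → A, giving AM.
C♯Δ7: root C♯ down a diminished fourth → G##, giving G##Δ7.
A♭7: root A♭ down a diminished fourth → E, giving E7.
B♭6: root B♭ down a diminished fourth → F#, giving F#6.

G#- AM G##Δ7 E7 F#6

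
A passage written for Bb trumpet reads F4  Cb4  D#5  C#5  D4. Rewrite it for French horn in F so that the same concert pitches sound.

Bb4 Fb4 G#5 F#5 G4

First find concert pitch: the Bb trumpet sounds a major second below written, so F4 Cb4 D#5 C#5 D4 sounds Eb4 Bbb3 C#5 B4 C4.
Then write for French horn in F: it sounds a perfect fifth below written, so the part must be a perfect fifth above concert.
Eb4 → Bb4
Bbb3 → Fb4
C#5 → G#5
B4 → F#5
C4 → G4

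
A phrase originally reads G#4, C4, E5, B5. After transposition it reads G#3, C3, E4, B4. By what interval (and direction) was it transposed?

down a perfect octave

Take the first pair: G#4 → G#3. G to G spans 8 letter names, so the interval is some kind of octave.
G#3 to G#4 is 12 semitones, which makes it a perfect octave; the second version is lower, so the direction is down.
Checking another pair — B5 → B4 — gives the same interval.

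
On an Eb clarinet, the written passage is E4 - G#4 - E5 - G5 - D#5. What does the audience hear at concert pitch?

Written C4 on the Eb clarinet sounds as Eb4, a minor third higher; apply that shift to every note.
E4 to G4
G#4 to B4
E5 to G5
G5 to Bb5
D#5 to F#5

G4 B4 G5 Bb5 F#5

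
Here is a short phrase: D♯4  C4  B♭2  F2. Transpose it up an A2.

D#4 gives E##4
C4 gives D#4
Bb2 gives C#3
F2 gives G#2

E##4 D#4 C#3 G#2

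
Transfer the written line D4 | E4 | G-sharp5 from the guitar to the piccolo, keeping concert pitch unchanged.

D2 E2 G#3

First find concert pitch: the guitar sounds a perfect octave below written, so D4 E4 G-sharp5 sounds D3 E3 G#4.
Then write for piccolo: it sounds a perfect octave above written, so the part must be a perfect octave below concert.
D3 → D2
E3 → E2
G#4 → G#3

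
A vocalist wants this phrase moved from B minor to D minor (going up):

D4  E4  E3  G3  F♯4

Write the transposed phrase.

F4 G4 G3 Bb3 A4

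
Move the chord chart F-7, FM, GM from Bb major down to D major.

A-7 AM BM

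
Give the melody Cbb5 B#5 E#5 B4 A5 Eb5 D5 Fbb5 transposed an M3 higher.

Cbb5 gives Ebb5
B#5 gives D##6
E#5 gives G##5
B4 gives D#5
A5 gives C#6
Eb5 gives G5
D5 gives F#5
Fbb5 gives Abb5

Ebb5 D##6 G##5 D#5 C#6 G5 F#5 Abb5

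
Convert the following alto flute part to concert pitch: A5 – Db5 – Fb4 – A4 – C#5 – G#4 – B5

E5 Ab4 Cb4 E4 G#4 D#4 F#5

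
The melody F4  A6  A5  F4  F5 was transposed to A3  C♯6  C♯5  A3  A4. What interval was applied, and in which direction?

From F4 to A3 is 6 letter names — a sixth of some quality.
A3 to F4 is 8 semitones, which makes it a minor sixth; the second version is lower, so the direction is down.
Checking another pair — F5 → A4 — gives the same interval.

down a minor sixth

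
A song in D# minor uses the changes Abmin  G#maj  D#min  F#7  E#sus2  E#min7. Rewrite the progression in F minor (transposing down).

Cbbmin Bbmaj Fmin Ab7 Gsus2 Gmin7

D# minor down to F minor is an augmented sixth; each chord root moves by that interval while the quality stays the same.
Abmin: root Ab down an augmented sixth → Cbb, giving Cbbmin.
G#maj: root G# down an augmented sixth → Bb, giving Bbmaj.
D#min: root D# down an augmented sixth → F, giving Fmin.
F#7: root F# down an augmented sixth → Ab, giving Ab7.
E#sus2: root E# down an augmented sixth → G, giving Gsus2.
E#min7: root E# down an augmented sixth → G, giving Gmin7.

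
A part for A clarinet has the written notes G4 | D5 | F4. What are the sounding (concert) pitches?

E4 B4 D4

The A clarinet sounds a minor third below written, so transpose each written note down a minor third.
G4 -> E4
D5 -> B4
F4 -> D4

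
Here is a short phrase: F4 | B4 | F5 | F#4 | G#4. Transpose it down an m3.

D4 G#4 D5 D#4 E#4

F4 down a minor third is D4.
B4 down a minor third is G#4.
A minor third down from F5 gives D5.
A minor third down from F#4 gives D#4.
G#4 down a minor third is E#4.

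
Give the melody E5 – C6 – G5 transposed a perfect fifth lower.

A4 F5 C5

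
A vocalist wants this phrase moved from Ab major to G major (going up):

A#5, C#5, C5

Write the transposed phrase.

G##6 B#5 B5

Ab major to G major up is a major seventh, so every note moves up by that interval.
A#5 → G##6
C#5 → B#5
C5 → B5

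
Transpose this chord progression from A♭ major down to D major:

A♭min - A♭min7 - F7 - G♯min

A♭ major down to D major is a diminished fifth; each chord root moves by that interval while the quality stays the same.
A♭min: root A♭ down a diminished fifth → D, giving Dmin.
A♭min7: root A♭ down a diminished fifth → D, giving Dmin7.
F7: root F down a diminished fifth → B, giving B7.
G♯min: root G♯ down a diminished fifth → C##, giving C##min.

Dmin Dmin7 B7 C##min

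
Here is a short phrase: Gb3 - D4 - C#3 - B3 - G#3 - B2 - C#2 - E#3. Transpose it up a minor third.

Gb3 up a minor third is Bbb3.
D4 up a minor third is F4.
A minor third up from C#3 gives E3.
A minor third up from B3 gives D4.
G#3: a third up reaches B, and 3 semitones makes it B3.
B2: a third up reaches D, and 3 semitones makes it D3.
C#2: a third up reaches E, and 3 semitones makes it E2.
E#3: a third up reaches G, and 3 semitones makes it G#3.

Bbb3 F4 E3 D4 B3 D3 E2 G#3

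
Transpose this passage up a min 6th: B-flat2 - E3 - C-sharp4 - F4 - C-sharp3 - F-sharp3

Gb3 C4 A4 Db5 A3 D4

Bb2 to Gb3
E3 to C4
C#4 to A4
F4 to Db5
C#3 to A3
F#3 to D4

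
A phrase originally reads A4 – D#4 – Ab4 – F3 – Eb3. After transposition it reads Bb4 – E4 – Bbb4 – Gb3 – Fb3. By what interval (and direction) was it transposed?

up a minor second

From A4 to Bb4 is 2 letter names — a second of some quality.
A4 to Bb4 is 1 semitone, which makes it a minor second; the second version is higher, so the direction is up.
Checking another pair — Eb3 → Fb3 — gives the same interval.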